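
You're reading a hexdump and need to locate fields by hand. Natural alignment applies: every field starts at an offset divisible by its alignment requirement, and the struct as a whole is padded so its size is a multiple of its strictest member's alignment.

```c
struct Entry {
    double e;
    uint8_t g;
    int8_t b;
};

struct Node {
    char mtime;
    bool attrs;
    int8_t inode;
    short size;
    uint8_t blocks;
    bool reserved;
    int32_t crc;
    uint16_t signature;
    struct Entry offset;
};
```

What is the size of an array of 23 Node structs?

736

Entry: @0: e [8B, align 8] → 8; @8: g [1B, align 1] → 9; @9: b [1B, align 1] → 10; +6 tail pad (align 8); size 16, align 8
@0: mtime [1B, align 1] → 1
@1: attrs [1B, align 1] → 2
@2: inode [1B, align 1] → 3
+1 pad (align 2)
@4: size [2B, align 2] → 6
@6: blocks [1B, align 1] → 7
@7: reserved [1B, align 1] → 8
@8: crc [4B, align 4] → 12
@12: signature [2B, align 2] → 14
+2 pad (align 8)
@16: offset [16B, align 8] → 32
size 32, align 8
array of 23: 23 × 32 = 736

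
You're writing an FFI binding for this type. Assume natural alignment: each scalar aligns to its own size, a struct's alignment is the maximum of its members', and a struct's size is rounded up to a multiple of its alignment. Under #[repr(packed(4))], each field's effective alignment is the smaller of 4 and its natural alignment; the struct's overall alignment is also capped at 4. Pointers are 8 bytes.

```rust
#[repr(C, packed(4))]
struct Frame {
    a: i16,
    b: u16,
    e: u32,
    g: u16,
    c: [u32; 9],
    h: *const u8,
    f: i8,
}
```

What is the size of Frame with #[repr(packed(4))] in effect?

60

0..2  a  (2B, 2-aligned)
2..4  b  (2B, 2-aligned)
4..8  e  (4B, 4-aligned)
8..10  g  (2B, 2-aligned)
10..12  -- padding (2B)
12..48  c  (36B, 4-aligned)
48..56  h  (8B, 4-aligned)
56..57  f  (1B, 1-aligned)
57..60  -- tail padding (3B)
sizeof = 60, alignof = 4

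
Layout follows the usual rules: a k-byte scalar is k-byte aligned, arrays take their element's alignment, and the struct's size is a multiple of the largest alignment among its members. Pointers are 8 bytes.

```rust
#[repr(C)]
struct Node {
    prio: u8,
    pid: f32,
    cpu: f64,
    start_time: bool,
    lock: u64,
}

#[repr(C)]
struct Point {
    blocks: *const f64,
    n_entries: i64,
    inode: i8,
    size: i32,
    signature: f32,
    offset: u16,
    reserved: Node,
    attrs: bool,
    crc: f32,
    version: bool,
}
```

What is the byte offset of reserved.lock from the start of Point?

Node: prio at 0 (size 1, align 1) → ends 1; pad 3 to align 4 for pid; pid at 4 (size 4, align 4) → ends 8; cpu at 8 (size 8, align 8) → ends 16; start_time at 16 (size 1, align 1) → ends 17; pad 7 to align 8 for lock; lock at 24 (size 8, align 8) → ends 32; total 32 bytes, alignment 8
blocks at 0 (size 8, align 8) → ends 8
n_entries at 8 (size 8, align 8) → ends 16
inode at 16 (size 1, align 1) → ends 17
pad 3 to align 4 for size
size at 20 (size 4, align 4) → ends 24
signature at 24 (size 4, align 4) → ends 28
offset at 28 (size 2, align 2) → ends 30
pad 2 to align 8 for reserved
reserved at 32 (size 32, align 8) → ends 64
within Node: lock at 24
32 + 24 = 56

56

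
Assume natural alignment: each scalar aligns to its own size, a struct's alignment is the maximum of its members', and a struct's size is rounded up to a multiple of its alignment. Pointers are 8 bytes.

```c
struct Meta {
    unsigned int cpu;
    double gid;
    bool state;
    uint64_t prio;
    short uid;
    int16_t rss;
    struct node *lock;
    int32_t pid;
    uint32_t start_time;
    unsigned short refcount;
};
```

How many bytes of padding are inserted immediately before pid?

0

cpu at 0 (size 4, align 4) → ends 4
pad 4 to align 8 for gid
gid at 8 (size 8, align 8) → ends 16
state at 16 (size 1, align 1) → ends 17
pad 7 to align 8 for prio
prio at 24 (size 8, align 8) → ends 32
uid at 32 (size 2, align 2) → ends 34
rss at 34 (size 2, align 2) → ends 36
pad 4 to align 8 for lock
lock at 40 (size 8, align 8) → ends 48
pid at 48 (size 4, align 4) → ends 52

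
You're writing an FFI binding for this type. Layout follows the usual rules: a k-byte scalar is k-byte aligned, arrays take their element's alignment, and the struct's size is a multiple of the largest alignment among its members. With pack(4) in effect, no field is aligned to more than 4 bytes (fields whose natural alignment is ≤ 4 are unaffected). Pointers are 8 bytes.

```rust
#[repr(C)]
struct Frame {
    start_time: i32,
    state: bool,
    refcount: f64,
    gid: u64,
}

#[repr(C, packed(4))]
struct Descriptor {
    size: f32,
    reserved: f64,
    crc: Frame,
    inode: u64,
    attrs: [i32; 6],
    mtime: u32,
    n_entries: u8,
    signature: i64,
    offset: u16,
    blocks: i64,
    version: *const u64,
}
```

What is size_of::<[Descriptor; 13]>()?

Frame: start_time at 0 (size 4, align 4) → ends 4; state at 4 (size 1, align 1) → ends 5; pad 3 to align 8 for refcount; refcount at 8 (size 8, align 8) → ends 16; gid at 16 (size 8, align 8) → ends 24; total 24 bytes, alignment 8
size at 0 (size 4, align 4) → ends 4
reserved at 4 (size 8, align 4) → ends 12
crc at 12 (size 24, align 4) → ends 36
inode at 36 (size 8, align 4) → ends 44
attrs at 44 (size 24, align 4) → ends 68
mtime at 68 (size 4, align 4) → ends 72
n_entries at 72 (size 1, align 1) → ends 73
pad 3 to align 4 for signature
signature at 76 (size 8, align 4) → ends 84
offset at 84 (size 2, align 2) → ends 86
pad 2 to align 4 for blocks
blocks at 88 (size 8, align 4) → ends 96
version at 96 (size 8, align 4) → ends 104
total 104 bytes, alignment 4
array of 13: 13 × 104 = 1352

1352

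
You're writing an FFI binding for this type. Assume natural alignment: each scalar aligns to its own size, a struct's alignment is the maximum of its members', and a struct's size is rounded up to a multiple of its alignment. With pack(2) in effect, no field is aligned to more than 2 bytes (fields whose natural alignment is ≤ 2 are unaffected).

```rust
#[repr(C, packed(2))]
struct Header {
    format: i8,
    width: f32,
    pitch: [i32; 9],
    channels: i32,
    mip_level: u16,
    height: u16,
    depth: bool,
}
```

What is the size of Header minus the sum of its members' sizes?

0..1  format  (1B, 1-aligned)
1..2  -- padding (1B)
2..6  width  (4B, 2-aligned)
6..42  pitch  (36B, 2-aligned)
42..46  channels  (4B, 2-aligned)
46..48  mip_level  (2B, 2-aligned)
48..50  height  (2B, 2-aligned)
50..51  depth  (1B, 1-aligned)
51..52  -- tail padding (1B)
sizeof = 52, alignof = 2
data bytes 50, size 52 → padding 2

2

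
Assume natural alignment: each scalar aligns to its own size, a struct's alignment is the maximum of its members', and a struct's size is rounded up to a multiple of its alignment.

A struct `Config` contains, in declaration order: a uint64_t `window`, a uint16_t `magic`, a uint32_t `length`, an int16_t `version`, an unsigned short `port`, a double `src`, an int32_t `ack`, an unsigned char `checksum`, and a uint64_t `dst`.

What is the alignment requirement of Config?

member alignments: window=8, magic=2, length=4, version=2, port=2, src=8, ack=4, checksum=1, dst=8
max = 8

8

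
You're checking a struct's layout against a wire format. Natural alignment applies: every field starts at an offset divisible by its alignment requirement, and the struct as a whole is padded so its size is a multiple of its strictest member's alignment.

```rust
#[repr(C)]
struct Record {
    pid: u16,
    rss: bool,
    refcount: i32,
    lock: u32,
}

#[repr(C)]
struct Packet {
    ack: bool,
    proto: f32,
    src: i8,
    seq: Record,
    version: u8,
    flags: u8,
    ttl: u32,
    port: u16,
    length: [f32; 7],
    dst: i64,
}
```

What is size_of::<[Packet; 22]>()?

Record: 0..2  pid  (2B, 2-aligned); 2..3  rss  (1B, 1-aligned); 3..4  -- padding (1B); 4..8  refcount  (4B, 4-aligned); 8..12  lock  (4B, 4-aligned); sizeof = 12, alignof = 4
0..1  ack  (1B, 1-aligned)
1..4  -- padding (3B)
4..8  proto  (4B, 4-aligned)
8..9  src  (1B, 1-aligned)
9..12  -- padding (3B)
12..24  seq  (12B, 4-aligned)
24..25  version  (1B, 1-aligned)
25..26  flags  (1B, 1-aligned)
26..28  -- padding (2B)
28..32  ttl  (4B, 4-aligned)
32..34  port  (2B, 2-aligned)
34..36  -- padding (2B)
36..64  length  (28B, 4-aligned)
64..72  dst  (8B, 8-aligned)
sizeof = 72, alignof = 8
array of 22: 22 × 72 = 1584

1584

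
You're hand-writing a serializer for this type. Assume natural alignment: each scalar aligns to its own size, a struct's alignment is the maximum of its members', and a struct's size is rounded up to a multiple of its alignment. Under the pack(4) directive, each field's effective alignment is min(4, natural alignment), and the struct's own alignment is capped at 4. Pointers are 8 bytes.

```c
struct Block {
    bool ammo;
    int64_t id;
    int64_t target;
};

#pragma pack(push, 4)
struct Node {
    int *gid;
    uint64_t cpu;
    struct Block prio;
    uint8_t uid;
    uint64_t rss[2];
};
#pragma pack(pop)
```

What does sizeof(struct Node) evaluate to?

60 bytes

Block: @0: ammo [1B, align 1] → 1; +7 pad (align 8); @8: id [8B, align 8] → 16; @16: target [8B, align 8] → 24; size 24, align 8
@0: gid [8B, align 4] → 8
@8: cpu [8B, align 4] → 16
@16: prio [24B, align 4] → 40
@40: uid [1B, align 1] → 41
+3 pad (align 4)
@44: rss [16B, align 4] → 60
size 60, align 4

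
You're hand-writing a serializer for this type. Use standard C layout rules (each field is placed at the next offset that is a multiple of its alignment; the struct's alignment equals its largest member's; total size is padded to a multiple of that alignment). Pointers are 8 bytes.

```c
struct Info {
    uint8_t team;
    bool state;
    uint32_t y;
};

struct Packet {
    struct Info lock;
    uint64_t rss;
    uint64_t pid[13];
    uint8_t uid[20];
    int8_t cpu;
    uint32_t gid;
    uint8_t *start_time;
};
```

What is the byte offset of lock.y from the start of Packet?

Info: 0..1  team  (1B, 1-aligned); 1..2  state  (1B, 1-aligned); 2..4  -- padding (2B); 4..8  y  (4B, 4-aligned); sizeof = 8, alignof = 4
0..8  lock  (8B, 4-aligned)
within Info: y at 4
0 + 4 = 4

4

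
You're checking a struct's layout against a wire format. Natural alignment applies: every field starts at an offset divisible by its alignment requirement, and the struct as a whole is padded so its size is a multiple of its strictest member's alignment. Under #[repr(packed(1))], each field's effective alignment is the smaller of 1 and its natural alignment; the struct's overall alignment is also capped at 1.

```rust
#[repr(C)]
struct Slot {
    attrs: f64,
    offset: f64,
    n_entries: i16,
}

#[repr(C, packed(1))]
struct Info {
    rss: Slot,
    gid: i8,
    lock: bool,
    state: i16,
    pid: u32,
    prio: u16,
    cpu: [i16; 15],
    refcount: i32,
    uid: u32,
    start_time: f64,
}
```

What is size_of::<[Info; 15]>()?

1200

Slot: 0..8  attrs  (8B, 8-aligned); 8..16  offset  (8B, 8-aligned); 16..18  n_entries  (2B, 2-aligned); 18..24  -- tail padding (6B); sizeof = 24, alignof = 8
0..24  rss  (24B, 1-aligned)
24..25  gid  (1B, 1-aligned)
25..26  lock  (1B, 1-aligned)
26..28  state  (2B, 1-aligned)
28..32  pid  (4B, 1-aligned)
32..34  prio  (2B, 1-aligned)
34..64  cpu  (30B, 1-aligned)
64..68  refcount  (4B, 1-aligned)
68..72  uid  (4B, 1-aligned)
72..80  start_time  (8B, 1-aligned)
sizeof = 80, alignof = 1
array of 15: 15 × 80 = 1200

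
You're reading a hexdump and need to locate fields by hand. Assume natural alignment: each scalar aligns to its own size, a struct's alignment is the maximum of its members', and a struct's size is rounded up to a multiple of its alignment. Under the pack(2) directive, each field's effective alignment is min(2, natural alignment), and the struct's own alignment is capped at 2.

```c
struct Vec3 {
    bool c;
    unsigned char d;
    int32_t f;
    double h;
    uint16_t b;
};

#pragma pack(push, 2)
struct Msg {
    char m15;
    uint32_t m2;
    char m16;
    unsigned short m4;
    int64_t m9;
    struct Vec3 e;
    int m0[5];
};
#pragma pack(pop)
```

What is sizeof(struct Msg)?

62

Vec3: 0..1  c  (1B, 1-aligned); 1..2  d  (1B, 1-aligned); 2..4  -- padding (2B); 4..8  f  (4B, 4-aligned); 8..16  h  (8B, 8-aligned); 16..18  b  (2B, 2-aligned); 18..24  -- tail padding (6B); sizeof = 24, alignof = 8
0..1  m15  (1B, 1-aligned)
1..2  -- padding (1B)
2..6  m2  (4B, 2-aligned)
6..7  m16  (1B, 1-aligned)
7..8  -- padding (1B)
8..10  m4  (2B, 2-aligned)
10..18  m9  (8B, 2-aligned)
18..42  e  (24B, 2-aligned)
42..62  m0  (20B, 2-aligned)
sizeof = 62, alignof = 2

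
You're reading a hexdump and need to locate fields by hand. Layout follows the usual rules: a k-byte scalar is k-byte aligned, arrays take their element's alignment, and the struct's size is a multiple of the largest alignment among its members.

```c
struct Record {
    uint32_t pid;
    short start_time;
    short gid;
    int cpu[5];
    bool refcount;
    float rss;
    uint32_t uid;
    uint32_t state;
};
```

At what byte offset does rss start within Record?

32

@0: pid [4B, align 4] → 4
@4: start_time [2B, align 2] → 6
@6: gid [2B, align 2] → 8
@8: cpu [20B, align 4] → 28
@28: refcount [1B, align 1] → 29
+3 pad (align 4)
@32: rss [4B, align 4] → 36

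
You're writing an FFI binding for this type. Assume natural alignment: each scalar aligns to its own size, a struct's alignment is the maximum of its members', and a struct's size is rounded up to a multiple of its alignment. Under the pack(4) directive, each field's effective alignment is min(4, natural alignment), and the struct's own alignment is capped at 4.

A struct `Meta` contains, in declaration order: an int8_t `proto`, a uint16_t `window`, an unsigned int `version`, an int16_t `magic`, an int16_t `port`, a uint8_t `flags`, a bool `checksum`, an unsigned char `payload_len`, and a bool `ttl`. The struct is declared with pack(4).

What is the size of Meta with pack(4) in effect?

0..1  proto  (1B, 1-aligned)
1..2  -- padding (1B)
2..4  window  (2B, 2-aligned)
4..8  version  (4B, 4-aligned)
8..10  magic  (2B, 2-aligned)
10..12  port  (2B, 2-aligned)
12..13  flags  (1B, 1-aligned)
13..14  checksum  (1B, 1-aligned)
14..15  payload_len  (1B, 1-aligned)
15..16  ttl  (1B, 1-aligned)
sizeof = 16, alignof = 4

16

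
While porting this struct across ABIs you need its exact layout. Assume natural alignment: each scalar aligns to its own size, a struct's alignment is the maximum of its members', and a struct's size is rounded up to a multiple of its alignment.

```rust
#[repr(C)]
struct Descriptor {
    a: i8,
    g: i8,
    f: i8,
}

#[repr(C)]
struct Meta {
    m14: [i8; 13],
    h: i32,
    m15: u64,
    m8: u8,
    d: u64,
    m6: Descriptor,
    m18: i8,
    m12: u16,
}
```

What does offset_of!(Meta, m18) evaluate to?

51

Descriptor: 0..1  a  (1B, 1-aligned); 1..2  g  (1B, 1-aligned); 2..3  f  (1B, 1-aligned); sizeof = 3, alignof = 1
0..13  m14  (13B, 1-aligned)
13..16  -- padding (3B)
16..20  h  (4B, 4-aligned)
20..24  -- padding (4B)
24..32  m15  (8B, 8-aligned)
32..33  m8  (1B, 1-aligned)
33..40  -- padding (7B)
40..48  d  (8B, 8-aligned)
48..51  m6  (3B, 1-aligned)
51..52  m18  (1B, 1-aligned)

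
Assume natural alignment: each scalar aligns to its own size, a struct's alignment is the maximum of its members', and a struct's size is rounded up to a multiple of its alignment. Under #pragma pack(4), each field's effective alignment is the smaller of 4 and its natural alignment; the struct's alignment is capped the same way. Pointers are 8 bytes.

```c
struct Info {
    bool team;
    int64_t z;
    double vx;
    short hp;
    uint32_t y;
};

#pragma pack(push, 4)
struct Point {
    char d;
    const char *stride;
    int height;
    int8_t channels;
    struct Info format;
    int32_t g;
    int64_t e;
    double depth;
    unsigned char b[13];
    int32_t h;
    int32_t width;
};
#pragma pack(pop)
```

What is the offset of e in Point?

Info: 0..1  team  (1B, 1-aligned); 1..8  -- padding (7B); 8..16  z  (8B, 8-aligned); 16..24  vx  (8B, 8-aligned); 24..26  hp  (2B, 2-aligned); 26..28  -- padding (2B); 28..32  y  (4B, 4-aligned); sizeof = 32, alignof = 8
0..1  d  (1B, 1-aligned)
1..4  -- padding (3B)
4..12  stride  (8B, 4-aligned)
12..16  height  (4B, 4-aligned)
16..17  channels  (1B, 1-aligned)
17..20  -- padding (3B)
20..52  format  (32B, 4-aligned)
52..56  g  (4B, 4-aligned)
56..64  e  (8B, 4-aligned)

56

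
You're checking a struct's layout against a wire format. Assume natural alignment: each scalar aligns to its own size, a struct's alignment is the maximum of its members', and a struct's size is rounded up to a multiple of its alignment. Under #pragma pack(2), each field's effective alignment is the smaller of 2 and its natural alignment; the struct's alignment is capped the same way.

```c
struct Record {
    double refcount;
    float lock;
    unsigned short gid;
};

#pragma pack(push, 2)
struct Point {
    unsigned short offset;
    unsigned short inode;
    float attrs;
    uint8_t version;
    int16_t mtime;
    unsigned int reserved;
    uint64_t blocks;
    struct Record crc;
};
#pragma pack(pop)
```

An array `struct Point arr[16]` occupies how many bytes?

640

Record: @0: refcount [8B, align 8] → 8; @8: lock [4B, align 4] → 12; @12: gid [2B, align 2] → 14; +2 tail pad (align 8); size 16, align 8
@0: offset [2B, align 2] → 2
@2: inode [2B, align 2] → 4
@4: attrs [4B, align 2] → 8
@8: version [1B, align 1] → 9
+1 pad (align 2)
@10: mtime [2B, align 2] → 12
@12: reserved [4B, align 2] → 16
@16: blocks [8B, align 2] → 24
@24: crc [16B, align 2] → 40
size 40, align 2
array of 16: 16 × 40 = 640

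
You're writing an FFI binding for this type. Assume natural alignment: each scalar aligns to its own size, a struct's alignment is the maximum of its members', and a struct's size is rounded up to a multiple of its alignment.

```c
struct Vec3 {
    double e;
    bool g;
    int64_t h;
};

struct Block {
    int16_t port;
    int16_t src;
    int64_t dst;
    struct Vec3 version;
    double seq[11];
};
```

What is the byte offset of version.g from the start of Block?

24

Vec3: @0: e [8B, align 8] → 8; @8: g [1B, align 1] → 9; +7 pad (align 8); @16: h [8B, align 8] → 24; size 24, align 8
@0: port [2B, align 2] → 2
@2: src [2B, align 2] → 4
+4 pad (align 8)
@8: dst [8B, align 8] → 16
@16: version [24B, align 8] → 40
within Vec3: g at 8
16 + 8 = 24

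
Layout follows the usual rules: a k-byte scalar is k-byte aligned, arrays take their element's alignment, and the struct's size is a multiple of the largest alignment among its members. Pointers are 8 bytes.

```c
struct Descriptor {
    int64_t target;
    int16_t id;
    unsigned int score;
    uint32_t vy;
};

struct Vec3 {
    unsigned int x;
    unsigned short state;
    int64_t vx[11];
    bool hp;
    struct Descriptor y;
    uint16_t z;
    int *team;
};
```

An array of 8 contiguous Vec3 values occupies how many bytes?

1152

Descriptor: @0: target [8B, align 8] → 8; @8: id [2B, align 2] → 10; +2 pad (align 4); @12: score [4B, align 4] → 16; @16: vy [4B, align 4] → 20; +4 tail pad (align 8); size 24, align 8
@0: x [4B, align 4] → 4
@4: state [2B, align 2] → 6
+2 pad (align 8)
@8: vx [88B, align 8] → 96
@96: hp [1B, align 1] → 97
+7 pad (align 8)
@104: y [24B, align 8] → 128
@128: z [2B, align 2] → 130
+6 pad (align 8)
@136: team [8B, align 8] → 144
size 144, align 8
array of 8: 8 × 144 = 1152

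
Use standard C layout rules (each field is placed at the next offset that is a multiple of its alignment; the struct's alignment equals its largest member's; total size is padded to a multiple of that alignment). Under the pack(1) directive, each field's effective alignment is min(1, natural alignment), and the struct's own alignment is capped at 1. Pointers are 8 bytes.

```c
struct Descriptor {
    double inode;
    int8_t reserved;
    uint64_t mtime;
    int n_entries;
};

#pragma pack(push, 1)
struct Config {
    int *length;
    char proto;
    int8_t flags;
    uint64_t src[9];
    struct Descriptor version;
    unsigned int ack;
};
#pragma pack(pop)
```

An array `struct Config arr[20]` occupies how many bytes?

Descriptor: inode at 0 (size 8, align 8) → ends 8; reserved at 8 (size 1, align 1) → ends 9; pad 7 to align 8 for mtime; mtime at 16 (size 8, align 8) → ends 24; n_entries at 24 (size 4, align 4) → ends 28; tail pad 4 to reach multiple of 8; total 32 bytes, alignment 8
length at 0 (size 8, align 1) → ends 8
proto at 8 (size 1, align 1) → ends 9
flags at 9 (size 1, align 1) → ends 10
src at 10 (size 72, align 1) → ends 82
version at 82 (size 32, align 1) → ends 114
ack at 114 (size 4, align 1) → ends 118
total 118 bytes, alignment 1
array of 20: 20 × 118 = 2360

2360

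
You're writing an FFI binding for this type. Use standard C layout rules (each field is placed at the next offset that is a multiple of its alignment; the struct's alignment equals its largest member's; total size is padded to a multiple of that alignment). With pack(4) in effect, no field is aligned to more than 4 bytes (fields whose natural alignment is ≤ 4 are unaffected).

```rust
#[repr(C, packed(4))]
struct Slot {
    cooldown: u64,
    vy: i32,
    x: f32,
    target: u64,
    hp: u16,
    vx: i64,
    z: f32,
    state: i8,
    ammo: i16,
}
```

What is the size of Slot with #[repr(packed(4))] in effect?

@0: cooldown [8B, align 4] → 8
@8: vy [4B, align 4] → 12
@12: x [4B, align 4] → 16
@16: target [8B, align 4] → 24
@24: hp [2B, align 2] → 26
+2 pad (align 4)
@28: vx [8B, align 4] → 36
@36: z [4B, align 4] → 40
@40: state [1B, align 1] → 41
+1 pad (align 2)
@42: ammo [2B, align 2] → 44
size 44, align 4

44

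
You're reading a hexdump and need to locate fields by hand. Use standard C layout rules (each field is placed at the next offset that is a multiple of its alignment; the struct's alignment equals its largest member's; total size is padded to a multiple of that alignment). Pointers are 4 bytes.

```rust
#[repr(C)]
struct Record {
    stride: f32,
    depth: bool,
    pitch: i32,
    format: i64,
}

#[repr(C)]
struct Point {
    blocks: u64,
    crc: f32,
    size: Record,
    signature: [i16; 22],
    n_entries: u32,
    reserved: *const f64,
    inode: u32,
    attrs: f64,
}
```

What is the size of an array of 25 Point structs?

Record: 0..4  stride  (4B, 4-aligned); 4..5  depth  (1B, 1-aligned); 5..8  -- padding (3B); 8..12  pitch  (4B, 4-aligned); 12..16  -- padding (4B); 16..24  format  (8B, 8-aligned); sizeof = 24, alignof = 8
0..8  blocks  (8B, 8-aligned)
8..12  crc  (4B, 4-aligned)
12..16  -- padding (4B)
16..40  size  (24B, 8-aligned)
40..84  signature  (44B, 2-aligned)
84..88  n_entries  (4B, 4-aligned)
88..92  reserved  (4B, 4-aligned)
92..96  inode  (4B, 4-aligned)
96..104  attrs  (8B, 8-aligned)
sizeof = 104, alignof = 8
array of 25: 25 × 104 = 2600

2600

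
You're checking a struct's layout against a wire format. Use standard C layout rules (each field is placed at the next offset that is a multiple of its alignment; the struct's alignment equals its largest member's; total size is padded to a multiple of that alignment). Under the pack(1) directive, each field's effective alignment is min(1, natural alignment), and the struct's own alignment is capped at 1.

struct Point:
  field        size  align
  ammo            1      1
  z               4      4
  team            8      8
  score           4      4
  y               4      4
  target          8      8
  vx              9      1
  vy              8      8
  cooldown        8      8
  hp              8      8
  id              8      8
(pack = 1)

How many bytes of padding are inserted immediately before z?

0

@0: ammo [1B, align 1] → 1
@1: z [4B, align 1] → 5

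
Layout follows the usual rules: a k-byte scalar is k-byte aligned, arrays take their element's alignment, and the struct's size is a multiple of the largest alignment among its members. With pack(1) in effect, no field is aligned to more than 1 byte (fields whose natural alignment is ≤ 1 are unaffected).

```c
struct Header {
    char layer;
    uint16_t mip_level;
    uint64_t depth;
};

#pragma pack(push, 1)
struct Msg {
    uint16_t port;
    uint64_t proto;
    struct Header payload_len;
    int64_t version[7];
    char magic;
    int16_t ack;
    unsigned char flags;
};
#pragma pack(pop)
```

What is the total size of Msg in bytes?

86

Header: @0: layer [1B, align 1] → 1; +1 pad (align 2); @2: mip_level [2B, align 2] → 4; +4 pad (align 8); @8: depth [8B, align 8] → 16; size 16, align 8
@0: port [2B, align 1] → 2
@2: proto [8B, align 1] → 10
@10: payload_len [16B, align 1] → 26
@26: version [56B, align 1] → 82
@82: magic [1B, align 1] → 83
@83: ack [2B, align 1] → 85
@85: flags [1B, align 1] → 86
size 86, align 1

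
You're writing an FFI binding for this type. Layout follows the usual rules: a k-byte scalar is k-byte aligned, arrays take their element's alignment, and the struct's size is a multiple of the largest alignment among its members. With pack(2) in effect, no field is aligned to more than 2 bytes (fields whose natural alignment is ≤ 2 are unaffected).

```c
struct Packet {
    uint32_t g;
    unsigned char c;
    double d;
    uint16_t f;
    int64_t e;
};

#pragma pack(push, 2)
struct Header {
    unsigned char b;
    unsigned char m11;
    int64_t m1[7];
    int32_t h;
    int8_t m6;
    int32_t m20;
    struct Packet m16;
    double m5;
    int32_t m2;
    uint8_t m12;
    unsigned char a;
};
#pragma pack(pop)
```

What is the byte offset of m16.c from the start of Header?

72

Packet: g at 0 (size 4, align 4) → ends 4; c at 4 (size 1, align 1) → ends 5; pad 3 to align 8 for d; d at 8 (size 8, align 8) → ends 16; f at 16 (size 2, align 2) → ends 18; pad 6 to align 8 for e; e at 24 (size 8, align 8) → ends 32; total 32 bytes, alignment 8
b at 0 (size 1, align 1) → ends 1
m11 at 1 (size 1, align 1) → ends 2
m1 at 2 (size 56, align 2) → ends 58
h at 58 (size 4, align 2) → ends 62
m6 at 62 (size 1, align 1) → ends 63
pad 1 to align 2 for m20
m20 at 64 (size 4, align 2) → ends 68
m16 at 68 (size 32, align 2) → ends 100
within Packet: c at 4
68 + 4 = 72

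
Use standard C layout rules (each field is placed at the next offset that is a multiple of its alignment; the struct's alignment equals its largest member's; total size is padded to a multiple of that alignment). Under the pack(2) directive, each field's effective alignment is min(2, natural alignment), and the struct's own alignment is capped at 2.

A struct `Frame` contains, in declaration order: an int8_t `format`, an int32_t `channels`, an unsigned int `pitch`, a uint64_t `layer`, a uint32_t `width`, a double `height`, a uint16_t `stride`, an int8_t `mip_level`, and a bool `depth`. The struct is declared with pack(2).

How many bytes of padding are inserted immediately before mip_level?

0

@0: format [1B, align 1] → 1
+1 pad (align 2)
@2: channels [4B, align 2] → 6
@6: pitch [4B, align 2] → 10
@10: layer [8B, align 2] → 18
@18: width [4B, align 2] → 22
@22: height [8B, align 2] → 30
@30: stride [2B, align 2] → 32
@32: mip_level [1B, align 1] → 33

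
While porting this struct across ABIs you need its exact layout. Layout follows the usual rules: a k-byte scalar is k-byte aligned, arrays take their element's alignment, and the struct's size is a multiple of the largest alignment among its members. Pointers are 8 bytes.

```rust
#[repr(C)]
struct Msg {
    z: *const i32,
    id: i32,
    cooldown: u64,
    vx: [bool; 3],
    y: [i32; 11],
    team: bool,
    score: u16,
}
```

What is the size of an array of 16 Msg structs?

1280

z at 0 (size 8, align 8) → ends 8
id at 8 (size 4, align 4) → ends 12
pad 4 to align 8 for cooldown
cooldown at 16 (size 8, align 8) → ends 24
vx at 24 (size 3, align 1) → ends 27
pad 1 to align 4 for y
y at 28 (size 44, align 4) → ends 72
team at 72 (size 1, align 1) → ends 73
pad 1 to align 2 for score
score at 74 (size 2, align 2) → ends 76
tail pad 4 to reach multiple of 8
total 80 bytes, alignment 8
array of 16: 16 × 80 = 1280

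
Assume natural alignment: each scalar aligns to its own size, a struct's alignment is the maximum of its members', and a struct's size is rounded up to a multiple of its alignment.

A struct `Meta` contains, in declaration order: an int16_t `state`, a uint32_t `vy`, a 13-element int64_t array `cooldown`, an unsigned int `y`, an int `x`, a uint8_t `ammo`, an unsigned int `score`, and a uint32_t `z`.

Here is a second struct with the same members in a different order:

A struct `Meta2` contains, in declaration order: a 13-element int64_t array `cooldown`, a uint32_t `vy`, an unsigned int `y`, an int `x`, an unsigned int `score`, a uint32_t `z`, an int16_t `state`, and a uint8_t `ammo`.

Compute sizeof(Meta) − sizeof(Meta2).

8

@0: state [2B, align 2] → 2
+2 pad (align 4)
@4: vy [4B, align 4] → 8
@8: cooldown [104B, align 8] → 112
@112: y [4B, align 4] → 116
@116: x [4B, align 4] → 120
@120: ammo [1B, align 1] → 121
+3 pad (align 4)
@124: score [4B, align 4] → 128
@128: z [4B, align 4] → 132
+4 tail pad (align 8)
size 136, align 8
— Meta2 —
@0: cooldown [104B, align 8] → 104
@104: vy [4B, align 4] → 108
@108: y [4B, align 4] → 112
@112: x [4B, align 4] → 116
@116: score [4B, align 4] → 120
@120: z [4B, align 4] → 124
@124: state [2B, align 2] → 126
@126: ammo [1B, align 1] → 127
+1 tail pad (align 8)
size 128, align 8
136 − 128 = 8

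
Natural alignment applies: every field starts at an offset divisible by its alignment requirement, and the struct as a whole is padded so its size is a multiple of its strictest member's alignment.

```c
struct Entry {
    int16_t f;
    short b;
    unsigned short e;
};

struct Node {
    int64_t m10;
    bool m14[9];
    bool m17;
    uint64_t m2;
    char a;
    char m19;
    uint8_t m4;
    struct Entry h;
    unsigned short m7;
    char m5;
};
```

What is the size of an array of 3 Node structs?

Entry: @0: f [2B, align 2] → 2; @2: b [2B, align 2] → 4; @4: e [2B, align 2] → 6; size 6, align 2
@0: m10 [8B, align 8] → 8
@8: m14 [9B, align 1] → 17
@17: m17 [1B, align 1] → 18
+6 pad (align 8)
@24: m2 [8B, align 8] → 32
@32: a [1B, align 1] → 33
@33: m19 [1B, align 1] → 34
@34: m4 [1B, align 1] → 35
+1 pad (align 2)
@36: h [6B, align 2] → 42
@42: m7 [2B, align 2] → 44
@44: m5 [1B, align 1] → 45
+3 tail pad (align 8)
size 48, align 8
array of 3: 3 × 48 = 144

144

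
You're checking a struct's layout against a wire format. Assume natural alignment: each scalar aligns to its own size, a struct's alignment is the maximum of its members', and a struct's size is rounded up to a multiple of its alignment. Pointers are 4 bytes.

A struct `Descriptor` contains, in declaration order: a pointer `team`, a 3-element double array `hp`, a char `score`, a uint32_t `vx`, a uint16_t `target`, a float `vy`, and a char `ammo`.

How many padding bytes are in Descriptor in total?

16

team at 0 (size 4, align 4) → ends 4
pad 4 to align 8 for hp
hp at 8 (size 24, align 8) → ends 32
score at 32 (size 1, align 1) → ends 33
pad 3 to align 4 for vx
vx at 36 (size 4, align 4) → ends 40
target at 40 (size 2, align 2) → ends 42
pad 2 to align 4 for vy
vy at 44 (size 4, align 4) → ends 48
ammo at 48 (size 1, align 1) → ends 49
tail pad 7 to reach multiple of 8
total 56 bytes, alignment 8
data bytes 40, size 56 → padding 16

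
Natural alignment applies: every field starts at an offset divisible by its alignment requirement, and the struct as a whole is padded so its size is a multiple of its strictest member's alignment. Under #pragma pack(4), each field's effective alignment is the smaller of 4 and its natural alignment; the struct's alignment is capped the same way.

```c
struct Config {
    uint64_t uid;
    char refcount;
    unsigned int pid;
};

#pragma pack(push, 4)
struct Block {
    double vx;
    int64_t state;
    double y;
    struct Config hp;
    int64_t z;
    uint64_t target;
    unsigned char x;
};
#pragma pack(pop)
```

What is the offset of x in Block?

Config: @0: uid [8B, align 8] → 8; @8: refcount [1B, align 1] → 9; +3 pad (align 4); @12: pid [4B, align 4] → 16; size 16, align 8
@0: vx [8B, align 4] → 8
@8: state [8B, align 4] → 16
@16: y [8B, align 4] → 24
@24: hp [16B, align 4] → 40
@40: z [8B, align 4] → 48
@48: target [8B, align 4] → 56
@56: x [1B, align 1] → 57

56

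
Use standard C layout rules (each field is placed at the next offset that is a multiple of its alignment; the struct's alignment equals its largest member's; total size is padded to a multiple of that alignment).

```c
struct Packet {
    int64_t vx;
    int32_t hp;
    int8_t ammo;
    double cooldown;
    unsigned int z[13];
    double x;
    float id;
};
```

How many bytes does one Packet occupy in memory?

96

@0: vx [8B, align 8] → 8
@8: hp [4B, align 4] → 12
@12: ammo [1B, align 1] → 13
+3 pad (align 8)
@16: cooldown [8B, align 8] → 24
@24: z [52B, align 4] → 76
+4 pad (align 8)
@80: x [8B, align 8] → 88
@88: id [4B, align 4] → 92
+4 tail pad (align 8)
size 96, align 8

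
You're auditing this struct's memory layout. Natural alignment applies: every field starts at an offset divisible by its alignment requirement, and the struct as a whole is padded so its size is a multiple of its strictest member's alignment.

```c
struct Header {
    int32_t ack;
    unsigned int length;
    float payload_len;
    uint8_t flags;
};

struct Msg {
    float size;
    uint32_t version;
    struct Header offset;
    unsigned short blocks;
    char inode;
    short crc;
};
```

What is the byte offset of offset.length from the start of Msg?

Header: 0..4  ack  (4B, 4-aligned); 4..8  length  (4B, 4-aligned); 8..12  payload_len  (4B, 4-aligned); 12..13  flags  (1B, 1-aligned); 13..16  -- tail padding (3B); sizeof = 16, alignof = 4
0..4  size  (4B, 4-aligned)
4..8  version  (4B, 4-aligned)
8..24  offset  (16B, 4-aligned)
within Header: length at 4
8 + 4 = 12

12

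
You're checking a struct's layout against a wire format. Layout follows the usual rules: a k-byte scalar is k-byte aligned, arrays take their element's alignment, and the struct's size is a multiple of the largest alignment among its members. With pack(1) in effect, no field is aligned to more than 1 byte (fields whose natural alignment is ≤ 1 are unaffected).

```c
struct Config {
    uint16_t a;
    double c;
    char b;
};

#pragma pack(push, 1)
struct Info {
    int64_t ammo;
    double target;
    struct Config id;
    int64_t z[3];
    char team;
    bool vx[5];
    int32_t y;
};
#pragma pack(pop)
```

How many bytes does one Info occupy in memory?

Config: 0..2  a  (2B, 2-aligned); 2..8  -- padding (6B); 8..16  c  (8B, 8-aligned); 16..17  b  (1B, 1-aligned); 17..24  -- tail padding (7B); sizeof = 24, alignof = 8
0..8  ammo  (8B, 1-aligned)
8..16  target  (8B, 1-aligned)
16..40  id  (24B, 1-aligned)
40..64  z  (24B, 1-aligned)
64..65  team  (1B, 1-aligned)
65..70  vx  (5B, 1-aligned)
70..74  y  (4B, 1-aligned)
sizeof = 74, alignof = 1

74 bytes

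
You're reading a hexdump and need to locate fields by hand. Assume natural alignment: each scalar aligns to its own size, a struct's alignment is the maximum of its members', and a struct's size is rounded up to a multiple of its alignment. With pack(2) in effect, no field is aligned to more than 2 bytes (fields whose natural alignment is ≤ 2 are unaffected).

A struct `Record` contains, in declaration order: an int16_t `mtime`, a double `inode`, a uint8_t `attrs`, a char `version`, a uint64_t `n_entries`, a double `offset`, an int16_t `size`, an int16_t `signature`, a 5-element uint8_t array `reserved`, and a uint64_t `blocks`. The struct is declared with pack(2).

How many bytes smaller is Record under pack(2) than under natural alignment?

18

natural layout:
  0..2  mtime  (2B, 2-aligned)
  2..8  -- padding (6B)
  8..16  inode  (8B, 8-aligned)
  16..17  attrs  (1B, 1-aligned)
  17..18  version  (1B, 1-aligned)
  18..24  -- padding (6B)
  24..32  n_entries  (8B, 8-aligned)
  32..40  offset  (8B, 8-aligned)
  40..42  size  (2B, 2-aligned)
  42..44  signature  (2B, 2-aligned)
  44..49  reserved  (5B, 1-aligned)
  49..56  -- padding (7B)
  56..64  blocks  (8B, 8-aligned)
  sizeof = 64, alignof = 8
packed(2) layout:
  0..2  mtime  (2B, 2-aligned)
  2..10  inode  (8B, 2-aligned)
  10..11  attrs  (1B, 1-aligned)
  11..12  version  (1B, 1-aligned)
  12..20  n_entries  (8B, 2-aligned)
  20..28  offset  (8B, 2-aligned)
  28..30  size  (2B, 2-aligned)
  30..32  signature  (2B, 2-aligned)
  32..37  reserved  (5B, 1-aligned)
  37..38  -- padding (1B)
  38..46  blocks  (8B, 2-aligned)
  sizeof = 46, alignof = 2
64 − 46 = 18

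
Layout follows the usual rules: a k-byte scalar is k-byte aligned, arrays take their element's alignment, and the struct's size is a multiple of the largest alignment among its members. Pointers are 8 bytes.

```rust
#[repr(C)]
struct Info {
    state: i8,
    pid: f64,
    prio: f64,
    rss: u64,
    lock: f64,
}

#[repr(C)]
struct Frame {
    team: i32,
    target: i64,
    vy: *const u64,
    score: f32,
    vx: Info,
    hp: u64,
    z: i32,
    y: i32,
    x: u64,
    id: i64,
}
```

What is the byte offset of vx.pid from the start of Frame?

Info: state at 0 (size 1, align 1) → ends 1; pad 7 to align 8 for pid; pid at 8 (size 8, align 8) → ends 16; prio at 16 (size 8, align 8) → ends 24; rss at 24 (size 8, align 8) → ends 32; lock at 32 (size 8, align 8) → ends 40; total 40 bytes, alignment 8
team at 0 (size 4, align 4) → ends 4
pad 4 to align 8 for target
target at 8 (size 8, align 8) → ends 16
vy at 16 (size 8, align 8) → ends 24
score at 24 (size 4, align 4) → ends 28
pad 4 to align 8 for vx
vx at 32 (size 40, align 8) → ends 72
within Info: pid at 8
32 + 8 = 40

40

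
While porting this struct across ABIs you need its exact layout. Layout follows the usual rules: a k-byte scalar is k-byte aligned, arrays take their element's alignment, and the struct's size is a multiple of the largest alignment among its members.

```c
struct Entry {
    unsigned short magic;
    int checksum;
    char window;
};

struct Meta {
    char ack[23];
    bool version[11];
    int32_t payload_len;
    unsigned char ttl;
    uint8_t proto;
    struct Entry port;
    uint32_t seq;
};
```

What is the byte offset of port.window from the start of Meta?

52

Entry: @0: magic [2B, align 2] → 2; +2 pad (align 4); @4: checksum [4B, align 4] → 8; @8: window [1B, align 1] → 9; +3 tail pad (align 4); size 12, align 4
@0: ack [23B, align 1] → 23
@23: version [11B, align 1] → 34
+2 pad (align 4)
@36: payload_len [4B, align 4] → 40
@40: ttl [1B, align 1] → 41
@41: proto [1B, align 1] → 42
+2 pad (align 4)
@44: port [12B, align 4] → 56
within Entry: window at 8
44 + 8 = 52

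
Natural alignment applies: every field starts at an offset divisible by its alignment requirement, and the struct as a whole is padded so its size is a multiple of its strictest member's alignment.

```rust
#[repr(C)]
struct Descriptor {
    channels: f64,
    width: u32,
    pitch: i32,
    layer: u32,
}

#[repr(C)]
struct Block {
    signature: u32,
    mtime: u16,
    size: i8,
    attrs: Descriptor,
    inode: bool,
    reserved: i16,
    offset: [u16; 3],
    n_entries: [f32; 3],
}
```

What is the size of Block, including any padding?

Descriptor: channels at 0 (size 8, align 8) → ends 8; width at 8 (size 4, align 4) → ends 12; pitch at 12 (size 4, align 4) → ends 16; layer at 16 (size 4, align 4) → ends 20; tail pad 4 to reach multiple of 8; total 24 bytes, alignment 8
signature at 0 (size 4, align 4) → ends 4
mtime at 4 (size 2, align 2) → ends 6
size at 6 (size 1, align 1) → ends 7
pad 1 to align 8 for attrs
attrs at 8 (size 24, align 8) → ends 32
inode at 32 (size 1, align 1) → ends 33
pad 1 to align 2 for reserved
reserved at 34 (size 2, align 2) → ends 36
offset at 36 (size 6, align 2) → ends 42
pad 2 to align 4 for n_entries
n_entries at 44 (size 12, align 4) → ends 56
total 56 bytes, alignment 8

56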